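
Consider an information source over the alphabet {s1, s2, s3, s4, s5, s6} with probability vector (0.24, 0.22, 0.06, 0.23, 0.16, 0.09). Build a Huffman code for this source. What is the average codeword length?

2.46 bits/symbol

Repeatedly combine the two least-probable nodes; the expected code length is the sum of the merged weights.
merge 3/50 + 9/100 → 3/20
merge 3/20 + 4/25 → 31/100
merge 11/50 + 23/100 → 9/20
merge 6/25 + 31/100 → 11/20
merge 9/20 + 11/20 → 1
L = 3/20 + 31/100 + 9/20 + 11/20 + 1 = 123/50 = 2.46 bits/symbol.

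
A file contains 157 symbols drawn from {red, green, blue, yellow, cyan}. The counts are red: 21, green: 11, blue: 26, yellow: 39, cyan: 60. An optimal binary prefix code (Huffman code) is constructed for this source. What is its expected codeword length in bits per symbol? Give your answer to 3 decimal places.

2.191 bits/symbol

Probabilities are the counts divided by 157.
Repeatedly combine the two least-probable nodes; the expected code length is the sum of the merged weights.
merge 11/157 + 21/157 → 32/157
merge 26/157 + 32/157 → 58/157
merge 39/157 + 58/157 → 97/157
merge 60/157 + 97/157 → 1
L = 32/157 + 58/157 + 97/157 + 1 = 344/157 ≈ 2.191 bits/symbol.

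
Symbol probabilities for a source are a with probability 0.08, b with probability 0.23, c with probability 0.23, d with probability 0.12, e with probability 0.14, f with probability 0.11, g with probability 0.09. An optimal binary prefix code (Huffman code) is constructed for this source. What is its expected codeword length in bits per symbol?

2.71 bits/symbol

Repeatedly combine the two least-probable nodes; the expected code length is the sum of the merged weights.
merge 2/25 + 9/100 → 17/100
merge 11/100 + 3/25 → 23/100
merge 7/50 + 17/100 → 31/100
merge 23/100 + 23/100 → 23/50
merge 23/100 + 31/100 → 27/50
merge 23/50 + 27/50 → 1
L = 17/100 + 23/100 + 31/100 + 23/50 + 27/50 + 1 = 271/100 = 2.71 bits/symbol.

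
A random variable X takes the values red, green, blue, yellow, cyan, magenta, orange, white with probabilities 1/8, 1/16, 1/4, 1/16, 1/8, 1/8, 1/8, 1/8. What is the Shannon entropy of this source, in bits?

Each probability is a power of 1/2, so log₂(1/p) is an integer.
H = Σ p·log₂(1/p) = 1/8·3 + 1/16·4 + 1/4·2 + 1/16·4 + 1/8·3 + 1/8·3 + 1/8·3 + 1/8·3 = 2.875 bits.

2.875 bits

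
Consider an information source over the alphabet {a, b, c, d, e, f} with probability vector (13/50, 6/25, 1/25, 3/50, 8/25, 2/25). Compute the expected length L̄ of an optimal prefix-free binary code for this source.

2.28 bits/symbol

Repeatedly combine the two least-probable nodes; the expected code length is the sum of the merged weights.
merge 1/25 + 3/50 → 1/10
merge 2/25 + 1/10 → 9/50
merge 9/50 + 6/25 → 21/50
merge 13/50 + 8/25 → 29/50
merge 21/50 + 29/50 → 1
L = 1/10 + 9/50 + 21/50 + 29/50 + 1 = 57/25 = 2.28 bits/symbol.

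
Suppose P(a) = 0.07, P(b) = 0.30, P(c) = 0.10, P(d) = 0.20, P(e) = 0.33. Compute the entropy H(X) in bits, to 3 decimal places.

2.114 bits

H = −Σ pᵢ log₂ pᵢ.
−0.07·log₂(0.07) = 0.2686
−0.30·log₂(0.30) = 0.5211
−0.10·log₂(0.10) = 0.3322
−0.20·log₂(0.20) = 0.4644
−0.33·log₂(0.33) = 0.5278
Sum ≈ 2.1140 → 2.114 bits.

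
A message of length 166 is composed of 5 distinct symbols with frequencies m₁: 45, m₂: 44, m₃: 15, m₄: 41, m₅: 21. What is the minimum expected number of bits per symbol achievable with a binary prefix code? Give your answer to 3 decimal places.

Probabilities are the counts divided by 166.
Repeatedly combine the two least-probable nodes; the expected code length is the sum of the merged weights.
merge 15/166 + 21/166 → 18/83
merge 18/83 + 41/166 → 77/166
merge 22/83 + 45/166 → 89/166
merge 77/166 + 89/166 → 1
L = 18/83 + 77/166 + 89/166 + 1 = 184/83 ≈ 2.217 bits/symbol.

2.217 bits/symbol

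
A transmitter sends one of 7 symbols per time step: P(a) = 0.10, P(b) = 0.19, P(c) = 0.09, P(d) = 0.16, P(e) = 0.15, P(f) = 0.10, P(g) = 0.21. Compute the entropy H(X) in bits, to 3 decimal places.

H = −Σ pᵢ log₂ pᵢ.
−0.10·log₂(0.10) = 0.3322
−0.19·log₂(0.19) = 0.4552
−0.09·log₂(0.09) = 0.3127
−0.16·log₂(0.16) = 0.4230
−0.15·log₂(0.15) = 0.4105
−0.10·log₂(0.10) = 0.3322
−0.21·log₂(0.21) = 0.4728
Sum ≈ 2.7387 → 2.739 bits.

2.739 bits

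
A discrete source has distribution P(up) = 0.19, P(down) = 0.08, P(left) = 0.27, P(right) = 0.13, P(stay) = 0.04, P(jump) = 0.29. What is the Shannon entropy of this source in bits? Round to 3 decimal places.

2.343 bits

H = −Σ pᵢ log₂ pᵢ.
−0.19·log₂(0.19) = 0.4552
−0.08·log₂(0.08) = 0.2915
−0.27·log₂(0.27) = 0.5100
−0.13·log₂(0.13) = 0.3826
−0.04·log₂(0.04) = 0.1858
−0.29·log₂(0.29) = 0.5179
Sum ≈ 2.3431 → 2.343 bits.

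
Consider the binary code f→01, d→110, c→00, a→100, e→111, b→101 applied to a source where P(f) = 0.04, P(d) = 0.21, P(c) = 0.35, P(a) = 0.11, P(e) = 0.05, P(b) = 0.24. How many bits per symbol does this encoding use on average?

L̄ = Σ pᵢ·ℓᵢ = 0.04·2 + 0.21·3 + 0.35·2 + 0.11·3 + 0.05·3 + 0.24·3 = 2.61 bits/symbol.

2.61 bits/symbol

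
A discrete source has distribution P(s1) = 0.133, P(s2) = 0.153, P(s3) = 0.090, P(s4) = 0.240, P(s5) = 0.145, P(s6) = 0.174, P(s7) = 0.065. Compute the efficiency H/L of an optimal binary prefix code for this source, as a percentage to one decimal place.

Entropy H = −Σ p log₂ p ≈ 2.7075 bits.
Huffman merges: 13/200+9/100→31/200; 133/1000+29/200→139/500; 153/1000+31/200→77/250; 87/500+6/25→207/500; 139/500+77/250→293/500; 207/500+293/500→1. L = 2741/1000 ≈ 2.7410.
Efficiency = H/L = 2.7075/2.7410 = 98.8%.

98.8%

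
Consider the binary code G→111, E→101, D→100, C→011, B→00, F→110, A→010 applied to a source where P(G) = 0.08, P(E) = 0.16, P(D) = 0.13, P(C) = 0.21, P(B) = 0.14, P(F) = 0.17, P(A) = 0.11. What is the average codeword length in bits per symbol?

2.86 bits/symbol

L̄ = Σ pᵢ·ℓᵢ = 0.08·3 + 0.16·3 + 0.13·3 + 0.21·3 + 0.14·2 + 0.17·3 + 0.11·3 = 2.86 bits/symbol.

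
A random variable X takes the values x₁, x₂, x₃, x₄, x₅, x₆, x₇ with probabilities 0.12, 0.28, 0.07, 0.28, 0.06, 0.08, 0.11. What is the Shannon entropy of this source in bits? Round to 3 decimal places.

2.549 bits

H = −Σ pᵢ log₂ pᵢ.
−0.12·log₂(0.12) = 0.3671
−0.28·log₂(0.28) = 0.5142
−0.07·log₂(0.07) = 0.2686
−0.28·log₂(0.28) = 0.5142
−0.06·log₂(0.06) = 0.2435
−0.08·log₂(0.08) = 0.2915
−0.11·log₂(0.11) = 0.3503
Sum ≈ 2.5494 → 2.549 bits.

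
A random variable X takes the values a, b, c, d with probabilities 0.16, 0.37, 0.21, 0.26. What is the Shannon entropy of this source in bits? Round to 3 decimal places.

1.932 bits

H = −Σ pᵢ log₂ pᵢ.
−0.16·log₂(0.16) = 0.4230
−0.37·log₂(0.37) = 0.5307
−0.21·log₂(0.21) = 0.4728
−0.26·log₂(0.26) = 0.5053
Sum ≈ 1.9319 → 1.932 bits.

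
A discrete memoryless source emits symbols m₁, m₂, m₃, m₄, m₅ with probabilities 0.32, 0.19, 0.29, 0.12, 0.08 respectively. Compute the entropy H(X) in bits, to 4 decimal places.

H = −Σ pᵢ log₂ pᵢ.
−0.32·log₂(0.32) = 0.5260
−0.19·log₂(0.19) = 0.4552
−0.29·log₂(0.29) = 0.5179
−0.12·log₂(0.12) = 0.3671
−0.08·log₂(0.08) = 0.2915
Sum ≈ 2.1577 → 2.1577 bits.

2.1577 bits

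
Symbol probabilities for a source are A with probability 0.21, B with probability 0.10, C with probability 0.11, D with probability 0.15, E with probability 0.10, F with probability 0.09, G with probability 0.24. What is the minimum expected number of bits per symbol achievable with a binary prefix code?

2.74 bits/symbol

Repeatedly combine the two least-probable nodes; the expected code length is the sum of the merged weights.
merge 9/100 + 1/10 → 19/100
merge 1/10 + 11/100 → 21/100
merge 3/20 + 19/100 → 17/50
merge 21/100 + 21/100 → 21/50
merge 6/25 + 17/50 → 29/50
merge 21/50 + 29/50 → 1
L = 19/100 + 21/100 + 17/50 + 21/50 + 29/50 + 1 = 137/50 = 2.74 bits/symbol.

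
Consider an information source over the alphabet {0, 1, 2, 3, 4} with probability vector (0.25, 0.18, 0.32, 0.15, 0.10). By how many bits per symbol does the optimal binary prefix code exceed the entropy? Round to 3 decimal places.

Entropy H = −Σ p log₂ p ≈ 2.2141 bits.
Huffman merges: 1/10+3/20→1/4; 9/50+1/4→43/100; 1/4+8/25→57/100; 43/100+57/100→1. L = 9/4 ≈ 2.2500.
L − H = 2.2500 − 2.2141 = 0.036 bits.

0.036 bits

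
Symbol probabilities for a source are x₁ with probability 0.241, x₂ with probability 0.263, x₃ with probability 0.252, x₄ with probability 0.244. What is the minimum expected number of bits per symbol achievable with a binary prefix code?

Repeatedly combine the two least-probable nodes; the expected code length is the sum of the merged weights.
merge 241/1000 + 61/250 → 97/200
merge 63/250 + 263/1000 → 103/200
merge 97/200 + 103/200 → 1
L = 97/200 + 103/200 + 1 = 2 bits/symbol.

2 bits/symbol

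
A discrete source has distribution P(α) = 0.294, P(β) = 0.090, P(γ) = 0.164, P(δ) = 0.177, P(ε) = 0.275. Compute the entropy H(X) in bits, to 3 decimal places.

2.214 bits

H = −Σ pᵢ log₂ pᵢ.
−0.294·log₂(0.294) = 0.5192
−0.090·log₂(0.090) = 0.3127
−0.164·log₂(0.164) = 0.4278
−0.177·log₂(0.177) = 0.4422
−0.275·log₂(0.275) = 0.5122
Sum ≈ 2.2140 → 2.214 bits.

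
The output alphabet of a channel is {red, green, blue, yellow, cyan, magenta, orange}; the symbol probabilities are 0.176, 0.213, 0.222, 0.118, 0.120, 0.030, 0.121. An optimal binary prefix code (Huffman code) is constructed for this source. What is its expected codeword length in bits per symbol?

2.713 bits/symbol

Repeatedly combine the two least-probable nodes; the expected code length is the sum of the merged weights.
merge 3/100 + 59/500 → 37/250
merge 3/25 + 121/1000 → 241/1000
merge 37/250 + 22/125 → 81/250
merge 213/1000 + 111/500 → 87/200
merge 241/1000 + 81/250 → 113/200
merge 87/200 + 113/200 → 1
L = 37/250 + 241/1000 + 81/250 + 87/200 + 113/200 + 1 = 2713/1000 = 2.713 bits/symbol.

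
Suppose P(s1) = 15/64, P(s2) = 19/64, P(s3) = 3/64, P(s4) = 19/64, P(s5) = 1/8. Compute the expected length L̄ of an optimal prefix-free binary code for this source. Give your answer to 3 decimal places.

Repeatedly combine the two least-probable nodes; the expected code length is the sum of the merged weights.
merge 3/64 + 1/8 → 11/64
merge 11/64 + 15/64 → 13/32
merge 19/64 + 19/64 → 19/32
merge 13/32 + 19/32 → 1
L = 11/64 + 13/32 + 19/32 + 1 = 139/64 ≈ 2.172 bits/symbol.

2.172 bits/symbol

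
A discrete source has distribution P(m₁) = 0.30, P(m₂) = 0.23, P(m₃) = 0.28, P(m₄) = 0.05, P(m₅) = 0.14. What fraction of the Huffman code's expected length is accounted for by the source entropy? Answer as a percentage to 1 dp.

Entropy H = −Σ p log₂ p ≈ 2.1362 bits.
Huffman merges: 1/20+7/50→19/100; 19/100+23/100→21/50; 7/25+3/10→29/50; 21/50+29/50→1. L = 219/100 ≈ 2.1900.
Efficiency = H/L = 2.1362/2.1900 = 97.5%.

97.5%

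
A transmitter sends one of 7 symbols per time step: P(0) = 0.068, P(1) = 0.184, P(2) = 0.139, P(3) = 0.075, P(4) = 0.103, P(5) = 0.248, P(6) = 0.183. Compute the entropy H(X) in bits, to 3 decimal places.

H = −Σ pᵢ log₂ pᵢ.
−0.068·log₂(0.068) = 0.2637
−0.184·log₂(0.184) = 0.4494
−0.139·log₂(0.139) = 0.3957
−0.075·log₂(0.075) = 0.2803
−0.103·log₂(0.103) = 0.3378
−0.248·log₂(0.248) = 0.4989
−0.183·log₂(0.183) = 0.4484
Sum ≈ 2.6741 → 2.674 bits.

2.674 bits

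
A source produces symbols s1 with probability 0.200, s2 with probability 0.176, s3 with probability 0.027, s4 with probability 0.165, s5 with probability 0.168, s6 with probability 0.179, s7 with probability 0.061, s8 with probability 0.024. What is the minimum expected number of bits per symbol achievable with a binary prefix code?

2.784 bits/symbol

Repeatedly combine the two least-probable nodes; the expected code length is the sum of the merged weights.
merge 3/125 + 27/1000 → 51/1000
merge 51/1000 + 61/1000 → 14/125
merge 14/125 + 33/200 → 277/1000
merge 21/125 + 22/125 → 43/125
merge 179/1000 + 1/5 → 379/1000
merge 277/1000 + 43/125 → 621/1000
merge 379/1000 + 621/1000 → 1
L = 51/1000 + 14/125 + 277/1000 + 43/125 + 379/1000 + 621/1000 + 1 = 348/125 = 2.784 bits/symbol.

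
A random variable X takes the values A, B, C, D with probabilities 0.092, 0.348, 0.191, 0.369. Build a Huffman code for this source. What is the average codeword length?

Repeatedly combine the two least-probable nodes; the expected code length is the sum of the merged weights.
merge 23/250 + 191/1000 → 283/1000
merge 283/1000 + 87/250 → 631/1000
merge 369/1000 + 631/1000 → 1
L = 283/1000 + 631/1000 + 1 = 957/500 = 1.914 bits/symbol.

1.914 bits/symbol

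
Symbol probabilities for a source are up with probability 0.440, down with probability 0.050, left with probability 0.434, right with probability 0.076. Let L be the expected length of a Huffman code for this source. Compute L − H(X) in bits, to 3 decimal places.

0.144 bits

Entropy H = −Σ p log₂ p ≈ 1.5424 bits.
Huffman merges: 1/20+19/250→63/500; 63/500+217/500→14/25; 11/25+14/25→1. L = 843/500 ≈ 1.6860.
L − H = 1.6860 − 1.5424 = 0.144 bits.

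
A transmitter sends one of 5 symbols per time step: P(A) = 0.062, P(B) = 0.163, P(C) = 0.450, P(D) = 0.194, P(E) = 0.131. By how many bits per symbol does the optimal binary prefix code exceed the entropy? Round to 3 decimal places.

0.062 bits

Entropy H = −Σ p log₂ p ≈ 2.0368 bits.
Huffman merges: 31/500+131/1000→193/1000; 163/1000+193/1000→89/250; 97/500+89/250→11/20; 9/20+11/20→1. L = 2099/1000 ≈ 2.0990.
L − H = 2.0990 − 2.0368 = 0.062 bits.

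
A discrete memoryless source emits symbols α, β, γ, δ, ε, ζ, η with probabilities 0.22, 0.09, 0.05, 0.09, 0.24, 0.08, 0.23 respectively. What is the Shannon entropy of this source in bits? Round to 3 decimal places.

H = −Σ pᵢ log₂ pᵢ.
−0.22·log₂(0.22) = 0.4806
−0.09·log₂(0.09) = 0.3127
−0.05·log₂(0.05) = 0.2161
−0.09·log₂(0.09) = 0.3127
−0.24·log₂(0.24) = 0.4941
−0.08·log₂(0.08) = 0.2915
−0.23·log₂(0.23) = 0.4877
Sum ≈ 2.5953 → 2.595 bits.

2.595 bits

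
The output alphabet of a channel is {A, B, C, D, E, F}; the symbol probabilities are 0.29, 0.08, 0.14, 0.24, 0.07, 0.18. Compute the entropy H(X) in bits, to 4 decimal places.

H = −Σ pᵢ log₂ pᵢ.
−0.29·log₂(0.29) = 0.5179
−0.08·log₂(0.08) = 0.2915
−0.14·log₂(0.14) = 0.3971
−0.24·log₂(0.24) = 0.4941
−0.07·log₂(0.07) = 0.2686
−0.18·log₂(0.18) = 0.4453
Sum ≈ 2.4145 → 2.4145 bits.

2.4145 bits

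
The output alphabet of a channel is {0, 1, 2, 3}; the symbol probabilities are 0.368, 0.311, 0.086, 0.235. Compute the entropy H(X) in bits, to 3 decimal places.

1.850 bits

H = −Σ pᵢ log₂ pᵢ.
−0.368·log₂(0.368) = 0.5307
−0.311·log₂(0.311) = 0.5240
−0.086·log₂(0.086) = 0.3044
−0.235·log₂(0.235) = 0.4910
Sum ≈ 1.8502 → 1.850 bits.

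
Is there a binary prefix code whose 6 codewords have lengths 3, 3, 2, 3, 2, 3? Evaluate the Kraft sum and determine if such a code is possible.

With common denominator 2^3 = 8: Σ 2^(−ℓᵢ) = 1/8 + 1/8 + 2/8 + 1/8 + 2/8 + 1/8 = 8/8 = 1.
Kraft's inequality requires Σ ≤ 1; here Σ = 1 ≤ 1, so such a prefix code exists.

1; yes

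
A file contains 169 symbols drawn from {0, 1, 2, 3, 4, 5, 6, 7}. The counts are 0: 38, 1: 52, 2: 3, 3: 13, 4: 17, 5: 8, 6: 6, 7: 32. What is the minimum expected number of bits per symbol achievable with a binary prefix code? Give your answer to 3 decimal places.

2.609 bits/symbol

Probabilities are the counts divided by 169.
Repeatedly combine the two least-probable nodes; the expected code length is the sum of the merged weights.
merge 3/169 + 6/169 → 9/169
merge 8/169 + 9/169 → 17/169
merge 1/13 + 17/169 → 30/169
merge 17/169 + 30/169 → 47/169
merge 32/169 + 38/169 → 70/169
merge 47/169 + 4/13 → 99/169
merge 70/169 + 99/169 → 1
L = 9/169 + 17/169 + 30/169 + 47/169 + 70/169 + 99/169 + 1 = 441/169 ≈ 2.609 bits/symbol.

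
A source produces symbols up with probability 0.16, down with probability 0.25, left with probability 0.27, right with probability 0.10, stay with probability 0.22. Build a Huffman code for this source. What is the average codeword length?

Repeatedly combine the two least-probable nodes; the expected code length is the sum of the merged weights.
merge 1/10 + 4/25 → 13/50
merge 11/50 + 1/4 → 47/100
merge 13/50 + 27/100 → 53/100
merge 47/100 + 53/100 → 1
L = 13/50 + 47/100 + 53/100 + 1 = 113/50 = 2.26 bits/symbol.

2.26 bits/symbol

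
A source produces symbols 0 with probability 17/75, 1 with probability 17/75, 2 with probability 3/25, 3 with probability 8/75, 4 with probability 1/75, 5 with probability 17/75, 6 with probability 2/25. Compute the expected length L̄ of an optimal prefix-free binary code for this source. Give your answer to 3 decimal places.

2.613 bits/symbol

Repeatedly combine the two least-probable nodes; the expected code length is the sum of the merged weights.
merge 1/75 + 2/25 → 7/75
merge 7/75 + 8/75 → 1/5
merge 3/25 + 1/5 → 8/25
merge 17/75 + 17/75 → 34/75
merge 17/75 + 8/25 → 41/75
merge 34/75 + 41/75 → 1
L = 7/75 + 1/5 + 8/25 + 34/75 + 41/75 + 1 = 196/75 ≈ 2.613 bits/symbol.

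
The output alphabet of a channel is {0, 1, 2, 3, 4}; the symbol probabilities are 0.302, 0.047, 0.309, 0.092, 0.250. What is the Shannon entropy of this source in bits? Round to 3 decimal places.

H = −Σ pᵢ log₂ pᵢ.
−0.302·log₂(0.302) = 0.5217
−0.047·log₂(0.047) = 0.2073
−0.309·log₂(0.309) = 0.5235
−0.092·log₂(0.092) = 0.3167
−0.250·log₂(0.250) = 0.5000
Sum ≈ 2.0692 → 2.069 bits.

2.069 bits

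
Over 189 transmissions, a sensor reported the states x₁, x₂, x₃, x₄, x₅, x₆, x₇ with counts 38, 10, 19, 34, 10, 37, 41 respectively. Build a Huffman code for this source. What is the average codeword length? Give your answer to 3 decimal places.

Probabilities are the counts divided by 189.
Repeatedly combine the two least-probable nodes; the expected code length is the sum of the merged weights.
merge 10/189 + 10/189 → 20/189
merge 19/189 + 20/189 → 13/63
merge 34/189 + 37/189 → 71/189
merge 38/189 + 13/63 → 11/27
merge 41/189 + 71/189 → 16/27
merge 11/27 + 16/27 → 1
L = 20/189 + 13/63 + 71/189 + 11/27 + 16/27 + 1 = 508/189 ≈ 2.688 bits/symbol.

2.688 bits/symbol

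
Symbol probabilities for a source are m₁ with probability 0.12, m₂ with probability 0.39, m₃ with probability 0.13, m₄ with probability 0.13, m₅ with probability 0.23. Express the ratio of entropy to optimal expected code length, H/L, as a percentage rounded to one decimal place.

Entropy H = −Σ p log₂ p ≈ 2.1498 bits.
Huffman merges: 3/25+13/100→1/4; 13/100+23/100→9/25; 1/4+9/25→61/100; 39/100+61/100→1. L = 111/50 ≈ 2.2200.
Efficiency = H/L = 2.1498/2.2200 = 96.8%.

96.8%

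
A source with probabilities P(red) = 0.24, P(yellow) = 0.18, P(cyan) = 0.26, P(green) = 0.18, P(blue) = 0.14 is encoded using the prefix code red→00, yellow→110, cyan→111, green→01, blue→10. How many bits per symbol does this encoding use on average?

L̄ = Σ pᵢ·ℓᵢ = 0.24·2 + 0.18·3 + 0.26·3 + 0.18·2 + 0.14·2 = 2.44 bits/symbol.

2.44 bits/symbol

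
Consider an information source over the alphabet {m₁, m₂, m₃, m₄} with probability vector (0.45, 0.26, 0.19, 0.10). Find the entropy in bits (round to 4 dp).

1.8111 bits

H = −Σ pᵢ log₂ pᵢ.
−0.45·log₂(0.45) = 0.5184
−0.26·log₂(0.26) = 0.5053
−0.19·log₂(0.19) = 0.4552
−0.10·log₂(0.10) = 0.3322
Sum ≈ 1.8111 → 1.8111 bits.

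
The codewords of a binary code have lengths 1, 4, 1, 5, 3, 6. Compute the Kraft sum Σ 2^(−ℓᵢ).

1.234375

With common denominator 2^6 = 64: Σ 2^(−ℓᵢ) = 32/64 + 4/64 + 32/64 + 2/64 + 8/64 + 1/64 = 79/64 = 1.234375.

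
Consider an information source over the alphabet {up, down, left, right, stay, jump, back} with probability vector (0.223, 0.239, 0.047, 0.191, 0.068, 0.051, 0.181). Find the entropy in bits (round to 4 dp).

H = −Σ pᵢ log₂ pᵢ.
−0.223·log₂(0.223) = 0.4828
−0.239·log₂(0.239) = 0.4935
−0.047·log₂(0.047) = 0.2073
−0.191·log₂(0.191) = 0.4562
−0.068·log₂(0.068) = 0.2637
−0.051·log₂(0.051) = 0.2190
−0.181·log₂(0.181) = 0.4463
Sum ≈ 2.5688 → 2.5688 bits.

2.5688 bits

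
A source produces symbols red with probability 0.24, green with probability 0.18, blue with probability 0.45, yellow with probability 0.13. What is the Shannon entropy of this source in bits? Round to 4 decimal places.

H = −Σ pᵢ log₂ pᵢ.
−0.24·log₂(0.24) = 0.4941
−0.18·log₂(0.18) = 0.4453
−0.45·log₂(0.45) = 0.5184
−0.13·log₂(0.13) = 0.3826
Sum ≈ 1.8405 → 1.8405 bits.

1.8405 bits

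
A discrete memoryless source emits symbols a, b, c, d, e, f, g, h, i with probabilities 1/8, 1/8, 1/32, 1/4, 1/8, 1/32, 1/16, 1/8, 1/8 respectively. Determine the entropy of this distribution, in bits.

Each probability is a power of 1/2, so log₂(1/p) is an integer.
H = Σ p·log₂(1/p) = 1/8·3 + 1/8·3 + 1/32·5 + 1/4·2 + 1/8·3 + 1/32·5 + 1/16·4 + 1/8·3 + 1/8·3 = 2.9375 bits.

2.9375 bits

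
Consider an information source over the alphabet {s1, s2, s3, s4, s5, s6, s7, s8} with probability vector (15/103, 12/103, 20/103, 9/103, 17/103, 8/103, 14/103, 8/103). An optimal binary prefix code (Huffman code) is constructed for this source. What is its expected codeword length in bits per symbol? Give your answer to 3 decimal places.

Repeatedly combine the two least-probable nodes; the expected code length is the sum of the merged weights.
merge 8/103 + 8/103 → 16/103
merge 9/103 + 12/103 → 21/103
merge 14/103 + 15/103 → 29/103
merge 16/103 + 17/103 → 33/103
merge 20/103 + 21/103 → 41/103
merge 29/103 + 33/103 → 62/103
merge 41/103 + 62/103 → 1
L = 16/103 + 21/103 + 29/103 + 33/103 + 41/103 + 62/103 + 1 = 305/103 ≈ 2.961 bits/symbol.

2.961 bits/symbol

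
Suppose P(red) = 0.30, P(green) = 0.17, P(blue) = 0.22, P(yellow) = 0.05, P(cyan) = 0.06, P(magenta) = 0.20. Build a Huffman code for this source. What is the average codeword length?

Repeatedly combine the two least-probable nodes; the expected code length is the sum of the merged weights.
merge 1/20 + 3/50 → 11/100
merge 11/100 + 17/100 → 7/25
merge 1/5 + 11/50 → 21/50
merge 7/25 + 3/10 → 29/50
merge 21/50 + 29/50 → 1
L = 11/100 + 7/25 + 21/50 + 29/50 + 1 = 239/100 = 2.39 bits/symbol.

2.39 bits/symbol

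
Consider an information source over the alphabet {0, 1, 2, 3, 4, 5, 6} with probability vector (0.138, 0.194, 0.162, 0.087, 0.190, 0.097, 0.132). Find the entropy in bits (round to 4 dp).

2.7525 bits

H = −Σ pᵢ log₂ pᵢ.
−0.138·log₂(0.138) = 0.3943
−0.194·log₂(0.194) = 0.4590
−0.162·log₂(0.162) = 0.4254
−0.087·log₂(0.087) = 0.3065
−0.190·log₂(0.190) = 0.4552
−0.097·log₂(0.097) = 0.3265
−0.132·log₂(0.132) = 0.3856
Sum ≈ 2.7525 → 2.7525 bits.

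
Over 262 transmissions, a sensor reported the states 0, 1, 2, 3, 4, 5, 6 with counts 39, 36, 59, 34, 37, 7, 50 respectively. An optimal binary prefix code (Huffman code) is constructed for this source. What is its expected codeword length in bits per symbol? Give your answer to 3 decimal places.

2.740 bits/symbol

Probabilities are the counts divided by 262.
Repeatedly combine the two least-probable nodes; the expected code length is the sum of the merged weights.
merge 7/262 + 17/131 → 41/262
merge 18/131 + 37/262 → 73/262
merge 39/262 + 41/262 → 40/131
merge 25/131 + 59/262 → 109/262
merge 73/262 + 40/131 → 153/262
merge 109/262 + 153/262 → 1
L = 41/262 + 73/262 + 40/131 + 109/262 + 153/262 + 1 = 359/131 ≈ 2.740 bits/symbol.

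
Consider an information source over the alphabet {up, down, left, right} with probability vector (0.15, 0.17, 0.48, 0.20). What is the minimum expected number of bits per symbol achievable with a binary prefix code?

1.84 bits/symbol

Repeatedly combine the two least-probable nodes; the expected code length is the sum of the merged weights.
merge 3/20 + 17/100 → 8/25
merge 1/5 + 8/25 → 13/25
merge 12/25 + 13/25 → 1
L = 8/25 + 13/25 + 1 = 46/25 = 1.84 bits/symbol.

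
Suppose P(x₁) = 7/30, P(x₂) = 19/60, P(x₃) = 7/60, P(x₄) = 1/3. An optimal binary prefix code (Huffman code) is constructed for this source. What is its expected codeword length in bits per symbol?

2 bits/symbol

Repeatedly combine the two least-probable nodes; the expected code length is the sum of the merged weights.
merge 7/60 + 7/30 → 7/20
merge 19/60 + 1/3 → 13/20
merge 7/20 + 13/20 → 1
L = 7/20 + 13/20 + 1 = 2 bits/symbol.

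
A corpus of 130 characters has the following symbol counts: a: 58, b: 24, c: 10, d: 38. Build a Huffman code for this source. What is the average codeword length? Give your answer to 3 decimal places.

1.815 bits/symbol

Probabilities are the counts divided by 130.
Repeatedly combine the two least-probable nodes; the expected code length is the sum of the merged weights.
merge 1/13 + 12/65 → 17/65
merge 17/65 + 19/65 → 36/65
merge 29/65 + 36/65 → 1
L = 17/65 + 36/65 + 1 = 118/65 ≈ 1.815 bits/symbol.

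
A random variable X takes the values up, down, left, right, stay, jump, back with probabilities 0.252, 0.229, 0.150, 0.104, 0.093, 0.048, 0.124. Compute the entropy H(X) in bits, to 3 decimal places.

2.641 bits

H = −Σ pᵢ log₂ pᵢ.
−0.252·log₂(0.252) = 0.5011
−0.229·log₂(0.229) = 0.4870
−0.150·log₂(0.150) = 0.4105
−0.104·log₂(0.104) = 0.3396
−0.093·log₂(0.093) = 0.3187
−0.048·log₂(0.048) = 0.2103
−0.124·log₂(0.124) = 0.3734
Sum ≈ 2.6406 → 2.641 bits.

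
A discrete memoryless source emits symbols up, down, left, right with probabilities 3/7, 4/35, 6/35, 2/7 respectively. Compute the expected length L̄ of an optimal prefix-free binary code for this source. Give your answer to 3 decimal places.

1.857 bits/symbol

Repeatedly combine the two least-probable nodes; the expected code length is the sum of the merged weights.
merge 4/35 + 6/35 → 2/7
merge 2/7 + 2/7 → 4/7
merge 3/7 + 4/7 → 1
L = 2/7 + 4/7 + 1 = 13/7 ≈ 1.857 bits/symbol.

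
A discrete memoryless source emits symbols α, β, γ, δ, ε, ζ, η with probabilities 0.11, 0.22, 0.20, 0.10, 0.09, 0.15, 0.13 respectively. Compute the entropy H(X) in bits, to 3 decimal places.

2.733 bits

H = −Σ pᵢ log₂ pᵢ.
−0.11·log₂(0.11) = 0.3503
−0.22·log₂(0.22) = 0.4806
−0.20·log₂(0.20) = 0.4644
−0.10·log₂(0.10) = 0.3322
−0.09·log₂(0.09) = 0.3127
−0.15·log₂(0.15) = 0.4105
−0.13·log₂(0.13) = 0.3826
Sum ≈ 2.7333 → 2.733 bits.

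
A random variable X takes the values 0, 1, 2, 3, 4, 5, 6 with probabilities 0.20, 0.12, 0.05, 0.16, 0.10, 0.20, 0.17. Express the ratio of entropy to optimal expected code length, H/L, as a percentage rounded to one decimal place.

98.2%

Entropy H = −Σ p log₂ p ≈ 2.7017 bits.
Huffman merges: 1/20+1/10→3/20; 3/25+3/20→27/100; 4/25+17/100→33/100; 1/5+1/5→2/5; 27/100+33/100→3/5; 2/5+3/5→1. L = 11/4 ≈ 2.7500.
Efficiency = H/L = 2.7017/2.7500 = 98.2%.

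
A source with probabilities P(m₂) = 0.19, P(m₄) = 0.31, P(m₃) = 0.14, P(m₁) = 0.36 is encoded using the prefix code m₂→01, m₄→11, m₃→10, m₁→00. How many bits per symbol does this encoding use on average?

2 bits/symbol

L̄ = Σ pᵢ·ℓᵢ = 0.19·2 + 0.31·2 + 0.14·2 + 0.36·2 = 2 bits/symbol.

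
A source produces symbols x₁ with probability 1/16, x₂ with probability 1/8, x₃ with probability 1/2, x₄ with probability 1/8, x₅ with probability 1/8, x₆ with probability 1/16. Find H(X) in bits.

Each probability is a power of 1/2, so log₂(1/p) is an integer.
H = Σ p·log₂(1/p) = 1/16·4 + 1/8·3 + 1/2·1 + 1/8·3 + 1/8·3 + 1/16·4 = 2.125 bits.

2.125 bits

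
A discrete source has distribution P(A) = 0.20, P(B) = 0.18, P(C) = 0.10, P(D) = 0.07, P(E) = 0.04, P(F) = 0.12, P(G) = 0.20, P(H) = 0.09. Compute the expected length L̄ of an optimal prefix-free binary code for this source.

2.9 bits/symbol

Repeatedly combine the two least-probable nodes; the expected code length is the sum of the merged weights.
merge 1/25 + 7/100 → 11/100
merge 9/100 + 1/10 → 19/100
merge 11/100 + 3/25 → 23/100
merge 9/50 + 19/100 → 37/100
merge 1/5 + 1/5 → 2/5
merge 23/100 + 37/100 → 3/5
merge 2/5 + 3/5 → 1
L = 11/100 + 19/100 + 23/100 + 37/100 + 2/5 + 3/5 + 1 = 29/10 = 2.9 bits/symbol.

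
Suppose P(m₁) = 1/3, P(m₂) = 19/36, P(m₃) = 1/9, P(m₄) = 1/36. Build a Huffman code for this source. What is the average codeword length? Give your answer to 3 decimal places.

1.611 bits/symbol

Repeatedly combine the two least-probable nodes; the expected code length is the sum of the merged weights.
merge 1/36 + 1/9 → 5/36
merge 5/36 + 1/3 → 17/36
merge 17/36 + 19/36 → 1
L = 5/36 + 17/36 + 1 = 29/18 ≈ 1.611 bits/symbol.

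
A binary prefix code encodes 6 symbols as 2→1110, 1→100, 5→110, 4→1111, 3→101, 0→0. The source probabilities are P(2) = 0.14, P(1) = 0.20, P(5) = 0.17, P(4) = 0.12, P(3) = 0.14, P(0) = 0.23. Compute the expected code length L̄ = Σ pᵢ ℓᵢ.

2.8 bits/symbol

L̄ = Σ pᵢ·ℓᵢ = 0.14·4 + 0.20·3 + 0.17·3 + 0.12·4 + 0.14·3 + 0.23·1 = 2.8 bits/symbol.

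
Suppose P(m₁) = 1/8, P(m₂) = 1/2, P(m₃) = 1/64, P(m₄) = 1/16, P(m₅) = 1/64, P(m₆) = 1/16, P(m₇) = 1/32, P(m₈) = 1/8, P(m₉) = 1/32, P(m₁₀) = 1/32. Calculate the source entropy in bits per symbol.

Each probability is a power of 1/2, so log₂(1/p) is an integer.
H = Σ p·log₂(1/p) = 1/8·3 + 1/2·1 + 1/64·6 + 1/16·4 + 1/64·6 + 1/16·4 + 1/32·5 + 1/8·3 + 1/32·5 + 1/32·5 = 2.40625 bits.

2.40625 bits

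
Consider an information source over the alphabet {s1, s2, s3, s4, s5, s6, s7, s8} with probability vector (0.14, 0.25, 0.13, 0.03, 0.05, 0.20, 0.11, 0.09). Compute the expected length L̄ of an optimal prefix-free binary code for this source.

Repeatedly combine the two least-probable nodes; the expected code length is the sum of the merged weights.
merge 3/100 + 1/20 → 2/25
merge 2/25 + 9/100 → 17/100
merge 11/100 + 13/100 → 6/25
merge 7/50 + 17/100 → 31/100
merge 1/5 + 6/25 → 11/25
merge 1/4 + 31/100 → 14/25
merge 11/25 + 14/25 → 1
L = 2/25 + 17/100 + 6/25 + 31/100 + 11/25 + 14/25 + 1 = 14/5 = 2.8 bits/symbol.

2.8 bits/symbol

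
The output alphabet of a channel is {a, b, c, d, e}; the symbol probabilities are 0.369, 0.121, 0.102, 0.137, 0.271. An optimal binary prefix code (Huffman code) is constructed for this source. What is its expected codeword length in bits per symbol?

Repeatedly combine the two least-probable nodes; the expected code length is the sum of the merged weights.
merge 51/500 + 121/1000 → 223/1000
merge 137/1000 + 223/1000 → 9/25
merge 271/1000 + 9/25 → 631/1000
merge 369/1000 + 631/1000 → 1
L = 223/1000 + 9/25 + 631/1000 + 1 = 1107/500 = 2.214 bits/symbol.

2.214 bits/symbol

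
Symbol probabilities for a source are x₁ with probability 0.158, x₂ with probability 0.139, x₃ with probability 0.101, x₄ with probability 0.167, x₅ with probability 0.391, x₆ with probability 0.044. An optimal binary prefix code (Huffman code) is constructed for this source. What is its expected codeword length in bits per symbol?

Repeatedly combine the two least-probable nodes; the expected code length is the sum of the merged weights.
merge 11/250 + 101/1000 → 29/200
merge 139/1000 + 29/200 → 71/250
merge 79/500 + 167/1000 → 13/40
merge 71/250 + 13/40 → 609/1000
merge 391/1000 + 609/1000 → 1
L = 29/200 + 71/250 + 13/40 + 609/1000 + 1 = 2363/1000 = 2.363 bits/symbol.

2.363 bits/symbol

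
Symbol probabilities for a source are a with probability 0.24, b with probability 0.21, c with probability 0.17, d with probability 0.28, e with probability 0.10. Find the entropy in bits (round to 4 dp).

H = −Σ pᵢ log₂ pᵢ.
−0.24·log₂(0.24) = 0.4941
−0.21·log₂(0.21) = 0.4728
−0.17·log₂(0.17) = 0.4346
−0.28·log₂(0.28) = 0.5142
−0.10·log₂(0.10) = 0.3322
Sum ≈ 2.2480 → 2.2480 bits.

2.2480 bits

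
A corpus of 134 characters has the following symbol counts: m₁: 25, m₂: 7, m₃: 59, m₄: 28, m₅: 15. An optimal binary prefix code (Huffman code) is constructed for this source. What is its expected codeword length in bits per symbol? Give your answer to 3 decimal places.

2.075 bits/symbol

Probabilities are the counts divided by 134.
Repeatedly combine the two least-probable nodes; the expected code length is the sum of the merged weights.
merge 7/134 + 15/134 → 11/67
merge 11/67 + 25/134 → 47/134
merge 14/67 + 47/134 → 75/134
merge 59/134 + 75/134 → 1
L = 11/67 + 47/134 + 75/134 + 1 = 139/67 ≈ 2.075 bits/symbol.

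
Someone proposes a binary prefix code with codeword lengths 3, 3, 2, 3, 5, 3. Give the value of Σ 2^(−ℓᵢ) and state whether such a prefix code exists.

With common denominator 2^5 = 32: Σ 2^(−ℓᵢ) = 4/32 + 4/32 + 8/32 + 4/32 + 1/32 + 4/32 = 25/32 = 0.78125.
Kraft's inequality requires Σ ≤ 1; here Σ = 0.78125 ≤ 1, so such a prefix code exists.

0.78125; yes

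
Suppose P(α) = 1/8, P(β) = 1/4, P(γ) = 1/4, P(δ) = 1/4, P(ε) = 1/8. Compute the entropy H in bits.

2.25 bits

Each probability is a power of 1/2, so log₂(1/p) is an integer.
H = Σ p·log₂(1/p) = 1/8·3 + 1/4·2 + 1/4·2 + 1/4·2 + 1/8·3 = 2.25 bits.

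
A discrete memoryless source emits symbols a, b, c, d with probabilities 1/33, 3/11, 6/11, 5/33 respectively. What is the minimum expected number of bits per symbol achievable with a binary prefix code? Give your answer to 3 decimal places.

Repeatedly combine the two least-probable nodes; the expected code length is the sum of the merged weights.
merge 1/33 + 5/33 → 2/11
merge 2/11 + 3/11 → 5/11
merge 5/11 + 6/11 → 1
L = 2/11 + 5/11 + 1 = 18/11 ≈ 1.636 bits/symbol.

1.636 bits/symbol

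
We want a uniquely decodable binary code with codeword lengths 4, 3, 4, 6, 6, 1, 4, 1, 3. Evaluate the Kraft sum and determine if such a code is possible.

With common denominator 2^6 = 64: Σ 2^(−ℓᵢ) = 4/64 + 8/64 + 4/64 + 1/64 + 1/64 + 32/64 + 4/64 + 32/64 + 8/64 = 94/64 = 1.46875.
Kraft's inequality requires Σ ≤ 1; here Σ = 1.46875 > 1, so no such prefix code exists.

1.46875; no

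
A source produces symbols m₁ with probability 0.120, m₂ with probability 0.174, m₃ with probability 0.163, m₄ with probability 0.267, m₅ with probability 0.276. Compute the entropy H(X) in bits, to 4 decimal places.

2.2539 bits

H = −Σ pᵢ log₂ pᵢ.
−0.120·log₂(0.120) = 0.3671
−0.174·log₂(0.174) = 0.4390
−0.163·log₂(0.163) = 0.4266
−0.267·log₂(0.267) = 0.5087
−0.276·log₂(0.276) = 0.5126
Sum ≈ 2.2539 → 2.2539 bits.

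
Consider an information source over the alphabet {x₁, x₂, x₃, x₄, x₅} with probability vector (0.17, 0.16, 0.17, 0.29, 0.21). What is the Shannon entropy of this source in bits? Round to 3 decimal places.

H = −Σ pᵢ log₂ pᵢ.
−0.17·log₂(0.17) = 0.4346
−0.16·log₂(0.16) = 0.4230
−0.17·log₂(0.17) = 0.4346
−0.29·log₂(0.29) = 0.5179
−0.21·log₂(0.21) = 0.4728
Sum ≈ 2.2829 → 2.283 bits.

2.283 bits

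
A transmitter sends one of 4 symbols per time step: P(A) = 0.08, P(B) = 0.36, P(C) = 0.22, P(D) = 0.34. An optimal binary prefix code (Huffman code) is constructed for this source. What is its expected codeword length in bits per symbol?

Repeatedly combine the two least-probable nodes; the expected code length is the sum of the merged weights.
merge 2/25 + 11/50 → 3/10
merge 3/10 + 17/50 → 16/25
merge 9/25 + 16/25 → 1
L = 3/10 + 16/25 + 1 = 97/50 = 1.94 bits/symbol.

1.94 bits/symbol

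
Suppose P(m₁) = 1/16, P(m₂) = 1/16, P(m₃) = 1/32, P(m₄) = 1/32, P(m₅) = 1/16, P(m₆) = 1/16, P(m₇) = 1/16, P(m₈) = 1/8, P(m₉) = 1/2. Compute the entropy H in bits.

Each probability is a power of 1/2, so log₂(1/p) is an integer.
H = Σ p·log₂(1/p) = 1/16·4 + 1/16·4 + 1/32·5 + 1/32·5 + 1/16·4 + 1/16·4 + 1/16·4 + 1/8·3 + 1/2·1 = 2.4375 bits.

2.4375 bits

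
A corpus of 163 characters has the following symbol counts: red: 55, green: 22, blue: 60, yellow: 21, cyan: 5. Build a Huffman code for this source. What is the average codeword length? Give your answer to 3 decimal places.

2.086 bits/symbol

Probabilities are the counts divided by 163.
Repeatedly combine the two least-probable nodes; the expected code length is the sum of the merged weights.
merge 5/163 + 21/163 → 26/163
merge 22/163 + 26/163 → 48/163
merge 48/163 + 55/163 → 103/163
merge 60/163 + 103/163 → 1
L = 26/163 + 48/163 + 103/163 + 1 = 340/163 ≈ 2.086 bits/symbol.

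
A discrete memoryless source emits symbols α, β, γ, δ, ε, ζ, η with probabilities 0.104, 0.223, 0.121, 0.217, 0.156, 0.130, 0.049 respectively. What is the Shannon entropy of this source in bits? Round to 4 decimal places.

2.6833 bits

H = −Σ pᵢ log₂ pᵢ.
−0.104·log₂(0.104) = 0.3396
−0.223·log₂(0.223) = 0.4828
−0.121·log₂(0.121) = 0.3687
−0.217·log₂(0.217) = 0.4783
−0.156·log₂(0.156) = 0.4181
−0.130·log₂(0.130) = 0.3826
−0.049·log₂(0.049) = 0.2132
Sum ≈ 2.6833 → 2.6833 bits.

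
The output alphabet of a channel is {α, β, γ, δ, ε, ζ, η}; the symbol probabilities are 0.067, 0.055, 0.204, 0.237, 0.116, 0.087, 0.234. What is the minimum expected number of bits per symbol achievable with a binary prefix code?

2.65 bits/symbol

Repeatedly combine the two least-probable nodes; the expected code length is the sum of the merged weights.
merge 11/200 + 67/1000 → 61/500
merge 87/1000 + 29/250 → 203/1000
merge 61/500 + 203/1000 → 13/40
merge 51/250 + 117/500 → 219/500
merge 237/1000 + 13/40 → 281/500
merge 219/500 + 281/500 → 1
L = 61/500 + 203/1000 + 13/40 + 219/500 + 281/500 + 1 = 53/20 = 2.65 bits/symbol.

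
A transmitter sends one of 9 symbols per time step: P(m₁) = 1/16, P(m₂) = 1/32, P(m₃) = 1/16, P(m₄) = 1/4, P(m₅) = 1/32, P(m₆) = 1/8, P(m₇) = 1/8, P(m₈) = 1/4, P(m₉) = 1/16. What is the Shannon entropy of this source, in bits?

2.8125 bits

Each probability is a power of 1/2, so log₂(1/p) is an integer.
H = Σ p·log₂(1/p) = 1/16·4 + 1/32·5 + 1/16·4 + 1/4·2 + 1/32·5 + 1/8·3 + 1/8·3 + 1/4·2 + 1/16·4 = 2.8125 bits.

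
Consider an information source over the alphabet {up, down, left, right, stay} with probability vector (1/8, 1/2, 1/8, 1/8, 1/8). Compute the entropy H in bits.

Each probability is a power of 1/2, so log₂(1/p) is an integer.
H = Σ p·log₂(1/p) = 1/8·3 + 1/2·1 + 1/8·3 + 1/8·3 + 1/8·3 = 2 bits.

2 bits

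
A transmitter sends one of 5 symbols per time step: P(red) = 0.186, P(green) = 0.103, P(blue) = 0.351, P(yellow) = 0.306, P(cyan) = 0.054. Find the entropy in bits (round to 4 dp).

2.0694 bits

H = −Σ pᵢ log₂ pᵢ.
−0.186·log₂(0.186) = 0.4514
−0.103·log₂(0.103) = 0.3378
−0.351·log₂(0.351) = 0.5302
−0.306·log₂(0.306) = 0.5228
−0.054·log₂(0.054) = 0.2274
Sum ≈ 2.0694 → 2.0694 bits.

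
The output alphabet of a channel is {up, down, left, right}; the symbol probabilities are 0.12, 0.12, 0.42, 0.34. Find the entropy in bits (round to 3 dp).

H = −Σ pᵢ log₂ pᵢ.
−0.12·log₂(0.12) = 0.3671
−0.12·log₂(0.12) = 0.3671
−0.42·log₂(0.42) = 0.5256
−0.34·log₂(0.34) = 0.5292
Sum ≈ 1.7890 → 1.789 bits.

1.789 bits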